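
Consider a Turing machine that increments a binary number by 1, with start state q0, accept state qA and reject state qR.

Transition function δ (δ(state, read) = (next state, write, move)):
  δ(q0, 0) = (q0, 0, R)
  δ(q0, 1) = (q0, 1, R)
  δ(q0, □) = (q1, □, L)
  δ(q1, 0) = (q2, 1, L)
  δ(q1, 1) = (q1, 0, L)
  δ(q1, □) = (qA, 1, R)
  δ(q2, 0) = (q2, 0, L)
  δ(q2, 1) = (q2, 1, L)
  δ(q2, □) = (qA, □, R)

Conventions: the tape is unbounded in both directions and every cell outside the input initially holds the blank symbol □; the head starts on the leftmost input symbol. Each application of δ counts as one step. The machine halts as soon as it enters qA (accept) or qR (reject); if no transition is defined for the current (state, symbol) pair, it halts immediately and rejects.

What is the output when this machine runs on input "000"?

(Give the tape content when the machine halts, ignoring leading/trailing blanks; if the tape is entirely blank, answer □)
Step 0: [q0]000 (head at position 0)
Step 1: δ(q0, 0) = (q0, 0, R)  ⊢  0[q0]00 (head at position 1)
Step 2: δ(q0, 0) = (q0, 0, R)  ⊢  00[q0]0 (head at position 2)
Step 3: δ(q0, 0) = (q0, 0, R)  ⊢  000[q0]□ (head at position 3)
Step 4: δ(q0, □) = (q1, □, L)  ⊢  00[q1]0□ (head at position 2)
Step 5: δ(q1, 0) = (q2, 1, L)  ⊢  0[q2]01□ (head at position 1)
Step 6: δ(q2, 0) = (q2, 0, L)  ⊢  [q2]001□ (head at position 0)
Step 7: δ(q2, 0) = (q2, 0, L)  ⊢  [q2]□001□ (head at position -1)
Step 8: δ(q2, □) = (qA, □, R)  ⊢  □[qA]001□ (head at position 0)
The machine is in qA, so it halts and accepts.
Tape content when halted (ignoring surrounding blanks): 001

Final answer: Output: 001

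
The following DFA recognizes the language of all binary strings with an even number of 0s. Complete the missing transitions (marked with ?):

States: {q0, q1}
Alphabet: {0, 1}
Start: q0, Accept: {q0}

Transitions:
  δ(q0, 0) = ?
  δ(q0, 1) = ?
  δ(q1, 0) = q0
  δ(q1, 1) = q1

What each state remembers (consistent with the given transitions and accept states):
  q0: an even number of 0s has been read so far
  q1: an odd number of 0s has been read so far
Filling in the missing entries:
  δ(q0, 0): in q0 (an even number of 0s has been read so far), after reading 0 we have: an odd number of 0s has been read so far → q1
  δ(q0, 1): in q0 (an even number of 0s has been read so far), after reading 1 we have: an even number of 0s has been read so far → q0

Final answer: δ(q0, 0) = q1; δ(q0, 1) = q0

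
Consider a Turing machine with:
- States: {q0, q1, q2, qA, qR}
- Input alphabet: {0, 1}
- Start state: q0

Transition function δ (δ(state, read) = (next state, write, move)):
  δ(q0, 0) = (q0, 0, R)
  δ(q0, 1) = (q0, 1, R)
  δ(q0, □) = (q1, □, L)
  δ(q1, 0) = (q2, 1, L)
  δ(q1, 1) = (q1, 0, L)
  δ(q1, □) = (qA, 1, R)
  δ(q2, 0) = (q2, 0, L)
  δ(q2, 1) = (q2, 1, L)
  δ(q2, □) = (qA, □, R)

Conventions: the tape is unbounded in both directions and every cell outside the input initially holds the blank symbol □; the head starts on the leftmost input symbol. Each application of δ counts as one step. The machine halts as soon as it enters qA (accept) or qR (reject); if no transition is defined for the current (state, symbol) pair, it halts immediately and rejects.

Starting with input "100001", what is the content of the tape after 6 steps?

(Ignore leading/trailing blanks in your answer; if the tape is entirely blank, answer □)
Step 0: [q0]100001 (head at position 0)
Step 1: δ(q0, 1) = (q0, 1, R)  ⊢  1[q0]00001 (head at position 1)
Step 2: δ(q0, 0) = (q0, 0, R)  ⊢  10[q0]0001 (head at position 2)
Step 3: δ(q0, 0) = (q0, 0, R)  ⊢  100[q0]001 (head at position 3)
Step 4: δ(q0, 0) = (q0, 0, R)  ⊢  1000[q0]01 (head at position 4)
Step 5: δ(q0, 0) = (q0, 0, R)  ⊢  10000[q0]1 (head at position 5)
Step 6: δ(q0, 1) = (q0, 1, R)  ⊢  100001[q0]□ (head at position 6)
Tape after 6 steps (ignoring surrounding blanks): 100001

Final answer: Tape: 100001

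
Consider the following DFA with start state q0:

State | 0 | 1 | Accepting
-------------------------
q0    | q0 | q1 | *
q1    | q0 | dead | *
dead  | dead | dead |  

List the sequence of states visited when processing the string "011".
q0 → q0 → q1 → dead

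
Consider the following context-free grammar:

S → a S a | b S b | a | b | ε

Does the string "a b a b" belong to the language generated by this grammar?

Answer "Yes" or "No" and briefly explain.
Every production places the same symbol at both ends (or yields a single symbol / ε), so every derived string is a palindrome. a b a b reversed is b a b a ≠ a b a b, so it is not a palindrome and cannot be derived (already the first step fails: the string starts with a but ends with b, so neither S → a S a nor S → b S b fits).

Final answer: No - no valid derivation exists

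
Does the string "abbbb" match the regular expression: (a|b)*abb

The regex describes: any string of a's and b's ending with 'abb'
No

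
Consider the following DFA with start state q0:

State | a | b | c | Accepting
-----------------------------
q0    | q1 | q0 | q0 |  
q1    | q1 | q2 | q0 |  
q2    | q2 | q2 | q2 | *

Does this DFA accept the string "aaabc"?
Start in q0.
Read 'a': q0 → q1
Read 'a': q1 → q1
Read 'a': q1 → q1
Read 'b': q1 → q2
Read 'c': q2 → q2
Final state q2 is accepting, so the string is accepted.

Final answer: Yes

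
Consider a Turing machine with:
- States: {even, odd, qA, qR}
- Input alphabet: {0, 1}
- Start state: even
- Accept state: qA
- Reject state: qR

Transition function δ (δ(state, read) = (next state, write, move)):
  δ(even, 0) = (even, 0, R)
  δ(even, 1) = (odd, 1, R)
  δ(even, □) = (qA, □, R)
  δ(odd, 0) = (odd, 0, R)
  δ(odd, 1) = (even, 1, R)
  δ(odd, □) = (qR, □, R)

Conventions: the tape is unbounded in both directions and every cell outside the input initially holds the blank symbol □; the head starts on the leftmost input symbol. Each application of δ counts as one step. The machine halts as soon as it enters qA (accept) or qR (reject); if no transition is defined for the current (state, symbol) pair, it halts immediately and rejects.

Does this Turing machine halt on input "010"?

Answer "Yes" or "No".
Step 0: [even]010 (head at position 0)
Step 1: δ(even, 0) = (even, 0, R)  ⊢  0[even]10 (head at position 1)
Step 2: δ(even, 1) = (odd, 1, R)  ⊢  01[odd]0 (head at position 2)
Step 3: δ(odd, 0) = (odd, 0, R)  ⊢  010[odd]□ (head at position 3)
Step 4: δ(odd, □) = (qR, □, R)  ⊢  010□[qR]□ (head at position 4)
The machine is in qR, so it halts and rejects.
It halts after 4 steps.

Final answer: Yes - halts after 4 steps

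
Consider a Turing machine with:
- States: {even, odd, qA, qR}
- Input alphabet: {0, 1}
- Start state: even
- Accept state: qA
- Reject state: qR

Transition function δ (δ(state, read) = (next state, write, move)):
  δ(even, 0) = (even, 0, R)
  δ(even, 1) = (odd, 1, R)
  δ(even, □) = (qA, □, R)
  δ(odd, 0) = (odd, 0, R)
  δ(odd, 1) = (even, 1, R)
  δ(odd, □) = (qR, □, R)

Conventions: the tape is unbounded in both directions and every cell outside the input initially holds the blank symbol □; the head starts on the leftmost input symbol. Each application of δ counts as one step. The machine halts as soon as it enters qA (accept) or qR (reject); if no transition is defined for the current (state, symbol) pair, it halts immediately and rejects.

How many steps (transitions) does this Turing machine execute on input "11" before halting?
Step 0: [even]11 (head at position 0)
Step 1: δ(even, 1) = (odd, 1, R)  ⊢  1[odd]1 (head at position 1)
Step 2: δ(odd, 1) = (even, 1, R)  ⊢  11[even]□ (head at position 2)
Step 3: δ(even, □) = (qA, □, R)  ⊢  11□[qA]□ (head at position 3)
The machine is in qA, so it halts and accepts.
Number of transitions executed: 3.

Final answer: 3 steps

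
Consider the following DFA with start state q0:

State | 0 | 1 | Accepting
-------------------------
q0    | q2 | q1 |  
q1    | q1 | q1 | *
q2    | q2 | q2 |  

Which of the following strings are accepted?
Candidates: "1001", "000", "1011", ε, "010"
"1001": q0 → q1 → q1 → q1 → q1; q1 is accepting → accepted
"000": q0 → q2 → q2 → q2; q2 is not accepting → rejected
"1011": q0 → q1 → q1 → q1 → q1; q1 is accepting → accepted
ε: q0; q0 is not accepting → rejected
"010": q0 → q2 → q2 → q2; q2 is not accepting → rejected

Final answer: "1001", "1011"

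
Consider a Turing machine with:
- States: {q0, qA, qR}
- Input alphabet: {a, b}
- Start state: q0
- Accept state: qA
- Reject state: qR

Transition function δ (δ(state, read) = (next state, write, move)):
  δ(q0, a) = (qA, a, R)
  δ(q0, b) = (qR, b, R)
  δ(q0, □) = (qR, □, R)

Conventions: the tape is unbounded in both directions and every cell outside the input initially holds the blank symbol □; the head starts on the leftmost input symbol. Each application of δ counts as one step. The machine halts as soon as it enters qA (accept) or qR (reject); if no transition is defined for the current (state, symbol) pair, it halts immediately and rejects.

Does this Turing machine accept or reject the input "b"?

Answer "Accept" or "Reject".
Step 0: [q0]b (head at position 0)
Step 1: δ(q0, b) = (qR, b, R)  ⊢  b[qR]□ (head at position 1)
The machine is in qR, so it halts and rejects.

Final answer: Reject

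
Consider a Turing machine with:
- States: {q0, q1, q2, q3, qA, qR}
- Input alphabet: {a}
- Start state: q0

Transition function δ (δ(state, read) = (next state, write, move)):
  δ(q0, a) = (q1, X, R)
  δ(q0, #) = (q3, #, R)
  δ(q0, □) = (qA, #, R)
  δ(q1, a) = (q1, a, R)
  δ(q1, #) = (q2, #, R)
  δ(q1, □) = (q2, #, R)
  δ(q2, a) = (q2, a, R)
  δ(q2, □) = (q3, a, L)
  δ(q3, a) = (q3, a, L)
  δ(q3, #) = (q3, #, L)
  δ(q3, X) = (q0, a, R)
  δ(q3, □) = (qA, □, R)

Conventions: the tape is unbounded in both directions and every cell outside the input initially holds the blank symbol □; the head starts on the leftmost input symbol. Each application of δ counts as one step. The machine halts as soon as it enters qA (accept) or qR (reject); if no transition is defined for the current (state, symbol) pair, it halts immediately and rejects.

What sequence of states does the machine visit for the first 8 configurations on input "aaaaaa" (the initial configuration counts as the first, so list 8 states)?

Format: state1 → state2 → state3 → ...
Step 0: [q0]aaaaaa (head at position 0)
Step 1: δ(q0, a) = (q1, X, R)  ⊢  X[q1]aaaaa (head at position 1)
Step 2: δ(q1, a) = (q1, a, R)  ⊢  Xa[q1]aaaa (head at position 2)
Step 3: δ(q1, a) = (q1, a, R)  ⊢  Xaa[q1]aaa (head at position 3)
Step 4: δ(q1, a) = (q1, a, R)  ⊢  Xaaa[q1]aa (head at position 4)
Step 5: δ(q1, a) = (q1, a, R)  ⊢  Xaaaa[q1]a (head at position 5)
Step 6: δ(q1, a) = (q1, a, R)  ⊢  Xaaaaa[q1]□ (head at position 6)
Step 7: δ(q1, □) = (q2, #, R)  ⊢  Xaaaaa#[q2]□ (head at position 7)
Reading off the states of these 8 configurations: q0 → q1 → q1 → q1 → q1 → q1 → q1 → q2

Final answer: q0 → q1 → q1 → q1 → q1 → q1 → q1 → q2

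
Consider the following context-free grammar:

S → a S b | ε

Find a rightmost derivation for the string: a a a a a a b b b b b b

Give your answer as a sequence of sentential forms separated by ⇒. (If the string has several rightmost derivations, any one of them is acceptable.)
Start with S.
Step 1: the rightmost non-terminal is S; apply S → a S b:  a S b
Step 2: the rightmost non-terminal is S; apply S → a S b:  a a S b b
Step 3: the rightmost non-terminal is S; apply S → a S b:  a a a S b b b
Step 4: the rightmost non-terminal is S; apply S → a S b:  a a a a S b b b b
Step 5: the rightmost non-terminal is S; apply S → a S b:  a a a a a S b b b b b
Step 6: the rightmost non-terminal is S; apply S → a S b:  a a a a a a S b b b b b b
Step 7: the rightmost non-terminal is S; apply S → ε:  a a a a a a b b b b b b

Final answer: S ⇒ a S b ⇒ a a S b b ⇒ a a a S b b b ⇒ a a a a S b b b b ⇒ a a a a a S b b b b b ⇒ a a a a a a S b b b b b b ⇒ a a a a a a b b b b b b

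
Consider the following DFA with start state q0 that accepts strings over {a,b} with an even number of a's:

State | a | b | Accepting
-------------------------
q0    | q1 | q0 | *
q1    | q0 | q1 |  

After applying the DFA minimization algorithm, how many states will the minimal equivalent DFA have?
All 2 states are reachable from q0, so none can be removed as unreachable.
Table-filling: first mark every (accepting, non-accepting) pair as distinguishable (accepting: {q0}; non-accepting: {q1}).
Every pair of states is distinguishable, so the DFA is already minimal.
Equivalence classes: {q0}, {q1} → 2 states.

Final answer: 2 states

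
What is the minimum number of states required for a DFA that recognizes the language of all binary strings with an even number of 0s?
Language: binary strings with an even number of 0s
Lower bound (Myhill–Nerode): the prefixes ε, 0 are pairwise distinguishable:
  ε vs 0: suffix ε distinguishes them (ε has zero 0s (accepted), 0 has one 0 (rejected))
So any DFA needs at least 2 states.
Upper bound: a DFA with 2 states exists (one state per class above).
Minimum states: 2

Final answer: 2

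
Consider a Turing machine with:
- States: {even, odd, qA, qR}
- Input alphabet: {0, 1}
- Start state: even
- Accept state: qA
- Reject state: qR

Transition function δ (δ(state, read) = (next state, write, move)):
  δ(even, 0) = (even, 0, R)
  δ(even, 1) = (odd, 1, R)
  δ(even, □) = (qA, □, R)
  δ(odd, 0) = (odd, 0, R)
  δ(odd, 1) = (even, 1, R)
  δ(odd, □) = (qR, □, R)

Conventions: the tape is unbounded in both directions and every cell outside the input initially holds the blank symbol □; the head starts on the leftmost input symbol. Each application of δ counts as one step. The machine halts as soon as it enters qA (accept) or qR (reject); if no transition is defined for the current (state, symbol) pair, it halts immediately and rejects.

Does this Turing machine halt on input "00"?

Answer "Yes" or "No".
Step 0: [even]00 (head at position 0)
Step 1: δ(even, 0) = (even, 0, R)  ⊢  0[even]0 (head at position 1)
Step 2: δ(even, 0) = (even, 0, R)  ⊢  00[even]□ (head at position 2)
Step 3: δ(even, □) = (qA, □, R)  ⊢  00□[qA]□ (head at position 3)
The machine is in qA, so it halts and accepts.
It halts after 3 steps.

Final answer: Yes - halts after 3 steps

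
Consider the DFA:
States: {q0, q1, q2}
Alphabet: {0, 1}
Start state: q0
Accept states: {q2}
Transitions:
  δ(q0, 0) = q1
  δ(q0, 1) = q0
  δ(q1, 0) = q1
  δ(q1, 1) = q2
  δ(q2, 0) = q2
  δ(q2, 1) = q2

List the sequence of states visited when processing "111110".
Starting at q0
Read '1': q0 -> q0
Read '1': q0 -> q0
Read '1': q0 -> q0
Read '1': q0 -> q0
Read '1': q0 -> q0
Read '0': q0 -> q1

Final answer: q0 -> q0 -> q0 -> q0 -> q0 -> q0 -> q1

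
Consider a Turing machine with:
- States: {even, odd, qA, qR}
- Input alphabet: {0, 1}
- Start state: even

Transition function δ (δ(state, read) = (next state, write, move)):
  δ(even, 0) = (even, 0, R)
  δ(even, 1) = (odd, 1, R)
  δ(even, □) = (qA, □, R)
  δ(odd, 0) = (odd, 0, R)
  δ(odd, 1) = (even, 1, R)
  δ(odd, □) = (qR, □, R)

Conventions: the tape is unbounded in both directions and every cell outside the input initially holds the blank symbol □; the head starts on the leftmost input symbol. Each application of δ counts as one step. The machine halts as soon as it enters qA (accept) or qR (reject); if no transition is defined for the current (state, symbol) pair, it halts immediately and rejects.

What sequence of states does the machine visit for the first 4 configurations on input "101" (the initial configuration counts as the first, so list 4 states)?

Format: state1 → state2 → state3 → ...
Step 0: [even]101 (head at position 0)
Step 1: δ(even, 1) = (odd, 1, R)  ⊢  1[odd]01 (head at position 1)
Step 2: δ(odd, 0) = (odd, 0, R)  ⊢  10[odd]1 (head at position 2)
Step 3: δ(odd, 1) = (even, 1, R)  ⊢  101[even]□ (head at position 3)
Reading off the states of these 4 configurations: even → odd → odd → even

Final answer: even → odd → odd → even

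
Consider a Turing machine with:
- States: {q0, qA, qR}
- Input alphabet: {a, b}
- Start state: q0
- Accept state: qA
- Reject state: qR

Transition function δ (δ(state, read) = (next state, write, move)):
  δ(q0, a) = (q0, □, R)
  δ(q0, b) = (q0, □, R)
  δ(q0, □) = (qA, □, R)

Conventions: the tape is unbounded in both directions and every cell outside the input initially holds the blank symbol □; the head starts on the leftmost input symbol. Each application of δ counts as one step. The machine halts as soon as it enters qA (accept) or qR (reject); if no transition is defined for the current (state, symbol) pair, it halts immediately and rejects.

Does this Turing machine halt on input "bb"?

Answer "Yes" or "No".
Step 0: [q0]bb (head at position 0)
Step 1: δ(q0, b) = (q0, □, R)  ⊢  □[q0]b (head at position 1)
Step 2: δ(q0, b) = (q0, □, R)  ⊢  □□[q0]□ (head at position 2)
Step 3: δ(q0, □) = (qA, □, R)  ⊢  □□□[qA]□ (head at position 3)
The machine is in qA, so it halts and accepts.
It halts after 3 steps.

Final answer: Yes - halts after 3 steps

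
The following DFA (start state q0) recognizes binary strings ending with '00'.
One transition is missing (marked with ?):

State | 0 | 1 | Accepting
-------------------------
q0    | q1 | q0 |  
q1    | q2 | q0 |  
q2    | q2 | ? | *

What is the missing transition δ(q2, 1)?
q0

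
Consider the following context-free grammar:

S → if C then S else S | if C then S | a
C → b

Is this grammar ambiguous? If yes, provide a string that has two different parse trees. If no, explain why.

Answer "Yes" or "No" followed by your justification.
The 'dangling else' can attach to either if. Two leftmost derivations of  if b then if b then a else a:
  (1) S ⇒ if C then S else S ⇒ if b then S else S ⇒ if b then if C then S else S ⇒ if b then if b then S else S ⇒ if b then if b then a else S ⇒ if b then if b then a else a   (else belongs to the outer if)
  (2) S ⇒ if C then S ⇒ if b then S ⇒ if b then if C then S else S ⇒ if b then if b then S else S ⇒ if b then if b then a else S ⇒ if b then if b then a else a   (else belongs to the inner if)
Two distinct parse trees for the same string, so the grammar is ambiguous.

Final answer: Yes - the string 'if b then if b then a else a' has two distinct leftmost derivations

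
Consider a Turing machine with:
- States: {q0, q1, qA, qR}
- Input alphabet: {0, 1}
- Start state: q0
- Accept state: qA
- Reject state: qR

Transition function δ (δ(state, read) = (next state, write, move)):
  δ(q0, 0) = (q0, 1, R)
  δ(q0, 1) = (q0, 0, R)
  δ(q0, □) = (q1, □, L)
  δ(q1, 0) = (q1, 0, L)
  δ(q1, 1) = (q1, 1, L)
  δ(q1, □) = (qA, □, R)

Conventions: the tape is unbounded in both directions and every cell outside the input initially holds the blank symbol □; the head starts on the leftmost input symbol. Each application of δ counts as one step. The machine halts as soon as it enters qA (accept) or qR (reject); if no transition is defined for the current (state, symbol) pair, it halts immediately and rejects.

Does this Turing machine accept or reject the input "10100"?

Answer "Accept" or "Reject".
Step 0: [q0]10100 (head at position 0)
Step 1: δ(q0, 1) = (q0, 0, R)  ⊢  0[q0]0100 (head at position 1)
Step 2: δ(q0, 0) = (q0, 1, R)  ⊢  01[q0]100 (head at position 2)
Step 3: δ(q0, 1) = (q0, 0, R)  ⊢  010[q0]00 (head at position 3)
Step 4: δ(q0, 0) = (q0, 1, R)  ⊢  0101[q0]0 (head at position 4)
Step 5: δ(q0, 0) = (q0, 1, R)  ⊢  01011[q0]□ (head at position 5)
Step 6: δ(q0, □) = (q1, □, L)  ⊢  0101[q1]1□ (head at position 4)
Step 7: δ(q1, 1) = (q1, 1, L)  ⊢  010[q1]11□ (head at position 3)
Step 8: δ(q1, 1) = (q1, 1, L)  ⊢  01[q1]011□ (head at position 2)
Step 9: δ(q1, 0) = (q1, 0, L)  ⊢  0[q1]1011□ (head at position 1)
Step 10: δ(q1, 1) = (q1, 1, L)  ⊢  [q1]01011□ (head at position 0)
Step 11: δ(q1, 0) = (q1, 0, L)  ⊢  [q1]□01011□ (head at position -1)
Step 12: δ(q1, □) = (qA, □, R)  ⊢  □[qA]01011□ (head at position 0)
The machine is in qA, so it halts and accepts.

Final answer: Accept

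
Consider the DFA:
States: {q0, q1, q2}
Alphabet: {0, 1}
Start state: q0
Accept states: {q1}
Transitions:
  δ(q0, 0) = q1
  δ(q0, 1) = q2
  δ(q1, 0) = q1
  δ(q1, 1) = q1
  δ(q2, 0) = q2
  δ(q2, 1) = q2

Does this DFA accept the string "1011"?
Processing string "1011":
  q0 --1--> q2
  q2 --0--> q2
  q2 --1--> q2
  q2 --1--> q2
Final state: q2
Accept states: {q1}
q2 is not an accept state, so the string is rejected.

Final answer: No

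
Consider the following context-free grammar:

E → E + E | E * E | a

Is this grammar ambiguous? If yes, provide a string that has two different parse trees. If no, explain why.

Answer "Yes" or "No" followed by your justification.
Two different leftmost derivations of a + a * a:
  (1) E ⇒ E + E ⇒ a + E ⇒ a + E * E ⇒ a + a * E ⇒ a + a * a   (tree groups a + (a * a))
  (2) E ⇒ E * E ⇒ E + E * E ⇒ a + E * E ⇒ a + a * E ⇒ a + a * a   (tree groups (a + a) * a)
Two distinct leftmost derivations = two distinct parse trees, so the grammar is ambiguous.

Final answer: Yes - the string 'a + a * a' has two distinct leftmost derivations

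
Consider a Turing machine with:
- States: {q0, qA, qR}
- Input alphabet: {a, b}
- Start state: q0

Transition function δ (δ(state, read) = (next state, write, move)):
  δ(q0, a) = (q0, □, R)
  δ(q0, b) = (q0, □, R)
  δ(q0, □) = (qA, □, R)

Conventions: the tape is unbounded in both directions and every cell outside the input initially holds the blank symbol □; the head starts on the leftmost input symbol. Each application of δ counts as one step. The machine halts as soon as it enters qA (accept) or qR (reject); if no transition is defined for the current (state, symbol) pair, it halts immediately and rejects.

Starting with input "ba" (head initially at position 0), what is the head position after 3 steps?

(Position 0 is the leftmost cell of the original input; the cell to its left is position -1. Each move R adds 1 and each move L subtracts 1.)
Step 0: [q0]ba (head at position 0)
Step 1: δ(q0, b) = (q0, □, R)  ⊢  □[q0]a (head at position 1)
Step 2: δ(q0, a) = (q0, □, R)  ⊢  □□[q0]□ (head at position 2)
Step 3: δ(q0, □) = (qA, □, R)  ⊢  □□□[qA]□ (head at position 3)
Head position after 3 steps: 3

Final answer: Position 3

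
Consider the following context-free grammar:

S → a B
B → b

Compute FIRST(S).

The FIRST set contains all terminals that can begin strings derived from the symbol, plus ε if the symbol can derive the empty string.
S has the single production S → a B, whose right-hand side begins with the terminal a. So FIRST(S) = {a}.

Final answer: {a}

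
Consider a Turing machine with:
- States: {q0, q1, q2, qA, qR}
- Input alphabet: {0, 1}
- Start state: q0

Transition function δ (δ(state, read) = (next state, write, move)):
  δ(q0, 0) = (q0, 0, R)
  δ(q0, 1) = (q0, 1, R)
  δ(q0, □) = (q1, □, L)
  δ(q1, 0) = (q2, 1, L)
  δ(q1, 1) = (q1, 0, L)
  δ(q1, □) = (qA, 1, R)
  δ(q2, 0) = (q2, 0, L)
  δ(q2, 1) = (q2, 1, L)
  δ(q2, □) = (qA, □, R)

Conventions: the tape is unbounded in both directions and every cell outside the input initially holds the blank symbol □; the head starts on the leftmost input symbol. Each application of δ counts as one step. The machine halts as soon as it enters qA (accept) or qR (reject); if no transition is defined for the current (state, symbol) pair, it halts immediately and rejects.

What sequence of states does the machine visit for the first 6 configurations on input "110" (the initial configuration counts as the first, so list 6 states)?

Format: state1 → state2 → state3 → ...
Step 0: [q0]110 (head at position 0)
Step 1: δ(q0, 1) = (q0, 1, R)  ⊢  1[q0]10 (head at position 1)
Step 2: δ(q0, 1) = (q0, 1, R)  ⊢  11[q0]0 (head at position 2)
Step 3: δ(q0, 0) = (q0, 0, R)  ⊢  110[q0]□ (head at position 3)
Step 4: δ(q0, □) = (q1, □, L)  ⊢  11[q1]0□ (head at position 2)
Step 5: δ(q1, 0) = (q2, 1, L)  ⊢  1[q2]11□ (head at position 1)
Reading off the states of these 6 configurations: q0 → q0 → q0 → q0 → q1 → q2

Final answer: q0 → q0 → q0 → q0 → q1 → q2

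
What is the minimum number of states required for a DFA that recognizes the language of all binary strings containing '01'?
Language: binary strings containing '01'
Lower bound (Myhill–Nerode): the prefixes ε, 0, 01 are pairwise distinguishable:
  ε vs 01: suffix ε distinguishes them (ε is rejected, 01 is accepted)
  0 vs 01: suffix ε distinguishes them (0 is rejected, 01 is accepted)
  ε vs 0: suffix 1 distinguishes them (ε·1 = 1 is rejected, 0·1 = 01 is accepted)
So any DFA needs at least 3 states.
Upper bound: a DFA with 3 states exists (one state per class above: 'no progress', 'last symbol 0', and 'seen 01' (accepting sink)).
Minimum states: 3

Final answer: 3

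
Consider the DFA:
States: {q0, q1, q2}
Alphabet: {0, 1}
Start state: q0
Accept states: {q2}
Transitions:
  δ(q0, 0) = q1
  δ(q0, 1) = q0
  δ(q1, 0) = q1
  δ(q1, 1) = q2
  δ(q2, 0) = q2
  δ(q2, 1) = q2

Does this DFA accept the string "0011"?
Processing string "0011":
  q0 --0--> q1
  q1 --0--> q1
  q1 --1--> q2
  q2 --1--> q2
Final state: q2
Accept states: {q2}
q2 is an accept state, so the string is accepted.

Final answer: Yes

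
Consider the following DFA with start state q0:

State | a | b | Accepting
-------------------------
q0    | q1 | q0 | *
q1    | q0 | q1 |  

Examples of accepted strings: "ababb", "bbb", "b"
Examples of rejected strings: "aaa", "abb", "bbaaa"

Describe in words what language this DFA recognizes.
strings over {a,b} with an even number of a's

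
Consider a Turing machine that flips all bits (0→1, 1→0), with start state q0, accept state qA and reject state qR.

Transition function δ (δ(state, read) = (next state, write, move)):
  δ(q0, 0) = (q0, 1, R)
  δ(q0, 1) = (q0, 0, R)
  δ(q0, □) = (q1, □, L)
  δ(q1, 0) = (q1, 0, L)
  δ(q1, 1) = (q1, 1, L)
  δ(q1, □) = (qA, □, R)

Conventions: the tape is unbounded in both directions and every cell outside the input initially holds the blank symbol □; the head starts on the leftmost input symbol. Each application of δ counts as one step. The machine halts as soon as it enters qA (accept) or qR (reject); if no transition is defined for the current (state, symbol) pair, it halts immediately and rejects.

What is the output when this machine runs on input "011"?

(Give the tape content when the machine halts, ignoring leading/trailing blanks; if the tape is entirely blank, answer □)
Step 0: [q0]011 (head at position 0)
Step 1: δ(q0, 0) = (q0, 1, R)  ⊢  1[q0]11 (head at position 1)
Step 2: δ(q0, 1) = (q0, 0, R)  ⊢  10[q0]1 (head at position 2)
Step 3: δ(q0, 1) = (q0, 0, R)  ⊢  100[q0]□ (head at position 3)
Step 4: δ(q0, □) = (q1, □, L)  ⊢  10[q1]0□ (head at position 2)
Step 5: δ(q1, 0) = (q1, 0, L)  ⊢  1[q1]00□ (head at position 1)
Step 6: δ(q1, 0) = (q1, 0, L)  ⊢  [q1]100□ (head at position 0)
Step 7: δ(q1, 1) = (q1, 1, L)  ⊢  [q1]□100□ (head at position -1)
Step 8: δ(q1, □) = (qA, □, R)  ⊢  □[qA]100□ (head at position 0)
The machine is in qA, so it halts and accepts.
Tape content when halted (ignoring surrounding blanks): 100

Final answer: Output: 100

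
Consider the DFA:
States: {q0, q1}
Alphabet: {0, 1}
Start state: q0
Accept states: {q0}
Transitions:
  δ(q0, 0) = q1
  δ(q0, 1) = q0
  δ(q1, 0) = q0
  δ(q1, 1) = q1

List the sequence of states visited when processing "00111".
Starting at q0
Read '0': q0 -> q1
Read '0': q1 -> q0
Read '1': q0 -> q0
Read '1': q0 -> q0
Read '1': q0 -> q0

Final answer: q0 -> q1 -> q0 -> q0 -> q0 -> q0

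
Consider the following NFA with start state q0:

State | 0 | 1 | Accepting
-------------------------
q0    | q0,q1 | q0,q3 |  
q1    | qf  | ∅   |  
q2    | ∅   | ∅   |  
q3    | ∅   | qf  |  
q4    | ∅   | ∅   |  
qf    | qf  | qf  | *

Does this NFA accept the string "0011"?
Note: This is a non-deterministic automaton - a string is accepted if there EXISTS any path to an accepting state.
Track the set of states the NFA could be in: start {q0}
Read '0': {q0} → {q0, q1}
Read '0': {q0, q1} → {q0, q1, qf}
Read '1': {q0, q1, qf} → {q0, q3, qf}
Read '1': {q0, q3, qf} → {q0, q3, qf}
Final set {q0, q3, qf} contains accepting state(s) {qf} → accepted.

Final answer: Yes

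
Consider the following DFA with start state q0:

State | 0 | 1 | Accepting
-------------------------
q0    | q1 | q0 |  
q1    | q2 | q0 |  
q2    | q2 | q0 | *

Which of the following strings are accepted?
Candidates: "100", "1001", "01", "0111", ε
"100": q0 → q0 → q1 → q2; q2 is accepting → accepted
"1001": q0 → q0 → q1 → q2 → q0; q0 is not accepting → rejected
"01": q0 → q1 → q0; q0 is not accepting → rejected
"0111": q0 → q1 → q0 → q0 → q0; q0 is not accepting → rejected
ε: q0; q0 is not accepting → rejected

Final answer: "100"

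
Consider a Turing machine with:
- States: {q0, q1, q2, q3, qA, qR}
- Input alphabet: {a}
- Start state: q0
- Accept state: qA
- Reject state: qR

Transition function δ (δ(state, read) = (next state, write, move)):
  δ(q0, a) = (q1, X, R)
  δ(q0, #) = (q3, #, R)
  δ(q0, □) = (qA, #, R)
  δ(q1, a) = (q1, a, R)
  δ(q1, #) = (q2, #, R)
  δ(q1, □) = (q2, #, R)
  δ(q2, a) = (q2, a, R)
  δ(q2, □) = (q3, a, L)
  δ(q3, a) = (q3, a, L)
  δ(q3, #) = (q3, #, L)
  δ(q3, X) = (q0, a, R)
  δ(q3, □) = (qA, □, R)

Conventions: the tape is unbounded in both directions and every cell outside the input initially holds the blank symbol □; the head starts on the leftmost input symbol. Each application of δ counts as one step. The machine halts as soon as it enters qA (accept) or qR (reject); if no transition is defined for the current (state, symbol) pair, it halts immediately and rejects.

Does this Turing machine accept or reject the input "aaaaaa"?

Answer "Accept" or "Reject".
Trace (configuration after each step, as tape_left[state]tape_right with head position):
Step 0: [q0]aaaaaa (head at position 0)
Step 1: X[q1]aaaaa (head 1)
Step 2: Xa[q1]aaaa (head 2)
Step 3: Xaa[q1]aaa (head 3)
Step 4: Xaaa[q1]aa (head 4)
Step 5: Xaaaa[q1]a (head 5)
Step 6: Xaaaaa[q1]□ (head 6)
Step 7: Xaaaaa#[q2]□ (head 7)
Step 8: Xaaaaa[q3]#a (head 6)
Step 9: Xaaaa[q3]a#a (head 5)
Step 10: Xaaa[q3]aa#a (head 4)
Step 11: Xaa[q3]aaa#a (head 3)
Step 12: Xa[q3]aaaa#a (head 2)
Step 13: X[q3]aaaaa#a (head 1)
Step 14: [q3]Xaaaaa#a (head 0)
Step 15: a[q0]aaaaa#a (head 1)
Step 16: aX[q1]aaaa#a (head 2)
Step 17: aXa[q1]aaa#a (head 3)
Step 18: aXaa[q1]aa#a (head 4)
Step 19: aXaaa[q1]a#a (head 5)
Step 20: aXaaaa[q1]#a (head 6)
Step 21: aXaaaa#[q2]a (head 7)
Step 22: aXaaaa#a[q2]□ (head 8)
Step 23: aXaaaa#[q3]aa (head 7)
Step 24: aXaaaa[q3]#aa (head 6)
Step 25: aXaaa[q3]a#aa (head 5)
Step 26: aXaa[q3]aa#aa (head 4)
Step 27: aXa[q3]aaa#aa (head 3)
Step 28: aX[q3]aaaa#aa (head 2)
Step 29: a[q3]Xaaaa#aa (head 1)
Step 30: aa[q0]aaaa#aa (head 2)
Step 31: aaX[q1]aaa#aa (head 3)
Step 32: aaXa[q1]aa#aa (head 4)
Step 33: aaXaa[q1]a#aa (head 5)
Step 34: aaXaaa[q1]#aa (head 6)
Step 35: aaXaaa#[q2]aa (head 7)
Step 36: aaXaaa#a[q2]a (head 8)
Step 37: aaXaaa#aa[q2]□ (head 9)
Step 38: aaXaaa#a[q3]aa (head 8)
Step 39: aaXaaa#[q3]aaa (head 7)
Step 40: aaXaaa[q3]#aaa (head 6)
Step 41: aaXaa[q3]a#aaa (head 5)
Step 42: aaXa[q3]aa#aaa (head 4)
Step 43: aaX[q3]aaa#aaa (head 3)
Step 44: aa[q3]Xaaa#aaa (head 2)
Step 45: aaa[q0]aaa#aaa (head 3)
Step 46: aaaX[q1]aa#aaa (head 4)
Step 47: aaaXa[q1]a#aaa (head 5)
Step 48: aaaXaa[q1]#aaa (head 6)
Step 49: aaaXaa#[q2]aaa (head 7)
Step 50: aaaXaa#a[q2]aa (head 8)
Step 51: aaaXaa#aa[q2]a (head 9)
Step 52: aaaXaa#aaa[q2]□ (head 10)
Step 53: aaaXaa#aa[q3]aa (head 9)
Step 54: aaaXaa#a[q3]aaa (head 8)
Step 55: aaaXaa#[q3]aaaa (head 7)
Step 56: aaaXaa[q3]#aaaa (head 6)
Step 57: aaaXa[q3]a#aaaa (head 5)
Step 58: aaaX[q3]aa#aaaa (head 4)
Step 59: aaa[q3]Xaa#aaaa (head 3)
Step 60: aaaa[q0]aa#aaaa (head 4)
Step 61: aaaaX[q1]a#aaaa (head 5)
Step 62: aaaaXa[q1]#aaaa (head 6)
Step 63: aaaaXa#[q2]aaaa (head 7)
Step 64: aaaaXa#a[q2]aaa (head 8)
Step 65: aaaaXa#aa[q2]aa (head 9)
Step 66: aaaaXa#aaa[q2]a (head 10)
Step 67: aaaaXa#aaaa[q2]□ (head 11)
Step 68: aaaaXa#aaa[q3]aa (head 10)
Step 69: aaaaXa#aa[q3]aaa (head 9)
Step 70: aaaaXa#a[q3]aaaa (head 8)
Step 71: aaaaXa#[q3]aaaaa (head 7)
Step 72: aaaaXa[q3]#aaaaa (head 6)
Step 73: aaaaX[q3]a#aaaaa (head 5)
Step 74: aaaa[q3]Xa#aaaaa (head 4)
Step 75: aaaaa[q0]a#aaaaa (head 5)
Step 76: aaaaaX[q1]#aaaaa (head 6)
Step 77: aaaaaX#[q2]aaaaa (head 7)
Step 78: aaaaaX#a[q2]aaaa (head 8)
Step 79: aaaaaX#aa[q2]aaa (head 9)
Step 80: aaaaaX#aaa[q2]aa (head 10)
Step 81: aaaaaX#aaaa[q2]a (head 11)
Step 82: aaaaaX#aaaaa[q2]□ (head 12)
Step 83: aaaaaX#aaaa[q3]aa (head 11)
Step 84: aaaaaX#aaa[q3]aaa (head 10)
Step 85: aaaaaX#aa[q3]aaaa (head 9)
Step 86: aaaaaX#a[q3]aaaaa (head 8)
Step 87: aaaaaX#[q3]aaaaaa (head 7)
Step 88: aaaaaX[q3]#aaaaaa (head 6)
Step 89: aaaaa[q3]X#aaaaaa (head 5)
Step 90: aaaaaa[q0]#aaaaaa (head 6)
Step 91: aaaaaa#[q3]aaaaaa (head 7)
Step 92: aaaaaa[q3]#aaaaaa (head 6)
Step 93: aaaaa[q3]a#aaaaaa (head 5)
Step 94: aaaa[q3]aa#aaaaaa (head 4)
Step 95: aaa[q3]aaa#aaaaaa (head 3)
Step 96: aa[q3]aaaa#aaaaaa (head 2)
Step 97: a[q3]aaaaa#aaaaaa (head 1)
Step 98: [q3]aaaaaa#aaaaaa (head 0)
Step 99: [q3]□aaaaaa#aaaaaa (head -1)
Step 100: □[qA]aaaaaa#aaaaaa (head 0)
The machine is in qA, so it halts and accepts.

Final answer: Accept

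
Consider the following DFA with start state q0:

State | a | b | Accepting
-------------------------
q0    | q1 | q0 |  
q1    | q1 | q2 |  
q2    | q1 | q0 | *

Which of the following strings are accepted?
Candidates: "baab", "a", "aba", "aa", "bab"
"baab": q0 → q0 → q1 → q1 → q2; q2 is accepting → accepted
"a": q0 → q1; q1 is not accepting → rejected
"aba": q0 → q1 → q2 → q1; q1 is not accepting → rejected
"aa": q0 → q1 → q1; q1 is not accepting → rejected
"bab": q0 → q0 → q1 → q2; q2 is accepting → accepted

Final answer: "baab", "bab"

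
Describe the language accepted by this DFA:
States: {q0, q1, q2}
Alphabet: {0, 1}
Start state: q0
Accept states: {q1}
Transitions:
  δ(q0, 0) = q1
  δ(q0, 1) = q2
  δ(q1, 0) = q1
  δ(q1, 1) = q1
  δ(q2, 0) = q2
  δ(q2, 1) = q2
Analyzing the DFA structure:
Start state: q0
Accept states: {q1}
Interpreting what each state remembers (checking against the transitions):
  q0: nothing has been read yet
  q1: the first symbol was 0
  q2: the first symbol was 1 (trap state)
  δ(q0, 0): in q0 (nothing has been read yet), after reading 0 we have: the first symbol was 0 → q1
  δ(q0, 1): in q0 (nothing has been read yet), after reading 1 we have: the first symbol was 1 (trap state) → q2
  δ(q1, 0): in q1 (the first symbol was 0), after reading 0 we have: the first symbol was 0 → q1
  δ(q1, 1): in q1 (the first symbol was 0), after reading 1 we have: the first symbol was 0 → q1
  δ(q2, 0): in q2 (the first symbol was 1 (trap state)), after reading 0 we have: the first symbol was 1 (trap state) → q2
  δ(q2, 1): in q2 (the first symbol was 1 (trap state)), after reading 1 we have: the first symbol was 1 (trap state) → q2
A string is accepted iff it ends in {q1}, i.e. the first symbol was 0.
Language: All binary strings starting with 0

Final answer: All binary strings starting with 0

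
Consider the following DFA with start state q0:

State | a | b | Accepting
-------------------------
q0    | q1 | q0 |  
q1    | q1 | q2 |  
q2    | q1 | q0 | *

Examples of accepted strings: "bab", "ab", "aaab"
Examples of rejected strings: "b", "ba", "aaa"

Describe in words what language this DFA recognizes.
strings over {a,b} ending with 'ab'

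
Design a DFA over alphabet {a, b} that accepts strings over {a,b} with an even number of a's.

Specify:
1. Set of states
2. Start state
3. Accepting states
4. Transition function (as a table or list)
One valid DFA (any DFA recognizing the same language is acceptable):
States: {q0, q1}
Start: q0
Accepting: {q0}
Transitions (accepting states marked with *):
State | a | b | Accepting
-------------------------
q0    | q1 | q0 | *
q1    | q0 | q1 |  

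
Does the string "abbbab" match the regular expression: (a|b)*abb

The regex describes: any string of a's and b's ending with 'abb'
No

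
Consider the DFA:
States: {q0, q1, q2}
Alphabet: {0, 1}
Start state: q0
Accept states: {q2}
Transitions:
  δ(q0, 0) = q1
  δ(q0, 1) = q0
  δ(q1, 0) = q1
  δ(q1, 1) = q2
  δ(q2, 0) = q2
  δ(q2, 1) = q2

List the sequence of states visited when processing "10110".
Starting at q0
Read '1': q0 -> q0
Read '0': q0 -> q1
Read '1': q1 -> q2
Read '1': q2 -> q2
Read '0': q2 -> q2

Final answer: q0 -> q0 -> q1 -> q2 -> q2 -> q2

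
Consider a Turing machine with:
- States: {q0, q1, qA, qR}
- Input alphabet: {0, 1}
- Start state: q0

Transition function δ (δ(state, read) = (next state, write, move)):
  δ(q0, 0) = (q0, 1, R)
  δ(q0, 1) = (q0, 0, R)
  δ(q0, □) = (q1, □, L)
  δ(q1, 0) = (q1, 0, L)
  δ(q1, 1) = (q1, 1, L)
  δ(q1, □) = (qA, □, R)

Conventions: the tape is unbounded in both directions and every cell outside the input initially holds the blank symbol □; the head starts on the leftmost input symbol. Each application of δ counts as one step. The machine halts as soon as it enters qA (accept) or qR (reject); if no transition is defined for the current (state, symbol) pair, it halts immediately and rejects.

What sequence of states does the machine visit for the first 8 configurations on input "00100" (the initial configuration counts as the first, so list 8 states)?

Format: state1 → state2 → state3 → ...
Step 0: [q0]00100 (head at position 0)
Step 1: δ(q0, 0) = (q0, 1, R)  ⊢  1[q0]0100 (head at position 1)
Step 2: δ(q0, 0) = (q0, 1, R)  ⊢  11[q0]100 (head at position 2)
Step 3: δ(q0, 1) = (q0, 0, R)  ⊢  110[q0]00 (head at position 3)
Step 4: δ(q0, 0) = (q0, 1, R)  ⊢  1101[q0]0 (head at position 4)
Step 5: δ(q0, 0) = (q0, 1, R)  ⊢  11011[q0]□ (head at position 5)
Step 6: δ(q0, □) = (q1, □, L)  ⊢  1101[q1]1□ (head at position 4)
Step 7: δ(q1, 1) = (q1, 1, L)  ⊢  110[q1]11□ (head at position 3)
Reading off the states of these 8 configurations: q0 → q0 → q0 → q0 → q0 → q0 → q1 → q1

Final answer: q0 → q0 → q0 → q0 → q0 → q0 → q1 → q1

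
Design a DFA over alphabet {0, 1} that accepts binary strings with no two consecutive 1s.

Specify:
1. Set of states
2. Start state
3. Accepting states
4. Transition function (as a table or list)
One valid DFA (any DFA recognizing the same language is acceptable):
States: {q0, q1, dead}
Start: q0
Accepting: {q0, q1}
Transitions (accepting states marked with *):
State | 0 | 1 | Accepting
-------------------------
q0    | q0 | q1 | *
q1    | q0 | dead | *
dead  | dead | dead |  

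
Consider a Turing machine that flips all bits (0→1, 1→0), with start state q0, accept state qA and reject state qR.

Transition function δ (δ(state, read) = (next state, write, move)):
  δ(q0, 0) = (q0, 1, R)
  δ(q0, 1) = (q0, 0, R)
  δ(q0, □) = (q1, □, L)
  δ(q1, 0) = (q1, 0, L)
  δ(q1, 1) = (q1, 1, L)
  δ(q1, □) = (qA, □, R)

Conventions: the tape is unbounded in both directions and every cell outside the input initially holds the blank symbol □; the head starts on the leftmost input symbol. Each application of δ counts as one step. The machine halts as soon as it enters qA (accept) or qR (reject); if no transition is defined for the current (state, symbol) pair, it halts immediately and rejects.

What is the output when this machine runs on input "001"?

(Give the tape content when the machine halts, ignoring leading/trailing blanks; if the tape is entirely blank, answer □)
Step 0: [q0]001 (head at position 0)
Step 1: δ(q0, 0) = (q0, 1, R)  ⊢  1[q0]01 (head at position 1)
Step 2: δ(q0, 0) = (q0, 1, R)  ⊢  11[q0]1 (head at position 2)
Step 3: δ(q0, 1) = (q0, 0, R)  ⊢  110[q0]□ (head at position 3)
Step 4: δ(q0, □) = (q1, □, L)  ⊢  11[q1]0□ (head at position 2)
Step 5: δ(q1, 0) = (q1, 0, L)  ⊢  1[q1]10□ (head at position 1)
Step 6: δ(q1, 1) = (q1, 1, L)  ⊢  [q1]110□ (head at position 0)
Step 7: δ(q1, 1) = (q1, 1, L)  ⊢  [q1]□110□ (head at position -1)
Step 8: δ(q1, □) = (qA, □, R)  ⊢  □[qA]110□ (head at position 0)
The machine is in qA, so it halts and accepts.
Tape content when halted (ignoring surrounding blanks): 110

Final answer: Output: 110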